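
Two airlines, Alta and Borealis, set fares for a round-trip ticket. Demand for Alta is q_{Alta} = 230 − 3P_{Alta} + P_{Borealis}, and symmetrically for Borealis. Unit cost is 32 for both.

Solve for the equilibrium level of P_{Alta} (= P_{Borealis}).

Alta's profit: π = (P_{Alta} − 32)(230 − 3P_{Alta} + P_{Borealis}).
∂π/∂P_{Alta} = 326 − 6P_{Alta} + P_{Borealis} = 0 ⇒ P_{Alta} = 163/3 + (1/6)P_{Borealis}.
Setting P_{Alta} = P_{Borealis} in the reaction function: P_{Alta} = 163/3 + (1/6)P_{Alta}, so P_{Alta} = (163/3) / (5/6) = 65.2.

65.2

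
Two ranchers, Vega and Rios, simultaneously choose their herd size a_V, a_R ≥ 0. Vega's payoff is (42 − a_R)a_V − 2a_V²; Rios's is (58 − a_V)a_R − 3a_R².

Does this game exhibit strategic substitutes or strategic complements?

strategic substitutes

Expanding Vega's payoff: 42a_V − a_Ra_V − 2a_V².
∂π/∂a_V = 42 − a_R − 4a_V = 0, so a_V = 10.5 − 0.25a_R.
The best-response slope da_V/da_R = −0.25 < 0: the reaction function is downward-sloping, so the choices are strategic substitutes.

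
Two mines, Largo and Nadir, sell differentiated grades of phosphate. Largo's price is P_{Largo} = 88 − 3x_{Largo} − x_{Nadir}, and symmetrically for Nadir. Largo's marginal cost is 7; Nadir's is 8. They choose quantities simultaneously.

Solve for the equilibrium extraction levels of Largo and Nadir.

Mine Largo's profit: π = x_{Largo}(88 − 3x_{Largo} − x_{Nadir}) − 7x_{Largo}.
∂π/∂x_{Largo} = 81 − 6x_{Largo} − x_{Nadir} = 0 ⇒ x_{Largo} = 13.5 − (1/6)x_{Nadir}.
Similarly x_{Nadir} = 40/3 − (1/6)x_{Largo}.
Substituting the second reaction function into the first: x_{Largo} = 13.5 − (1/6)(40/3 − (1/6)x_{Largo}), which gives (35/36)x_{Largo} = 203/18 ⇒ x_{Largo} = 11.6.
Then x_{Nadir} = 40/3 − (1/6)·11.6 = 11.4.

11.6, 11.4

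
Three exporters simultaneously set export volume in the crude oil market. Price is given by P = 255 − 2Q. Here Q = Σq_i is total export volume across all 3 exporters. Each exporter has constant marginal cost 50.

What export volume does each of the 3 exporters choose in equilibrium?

A representative exporter's profit is π_i = q_i(255 − 2Q) − 50q_i, with Q = q_i + Σ_{j≠i} q_j.
First-order condition: 205 − 4q_i − 2Σ_{j≠i} q_j = 0.
With identical exporters, set every q_j = q: then 205 − 4q − 4q = 0, i.e. q = 205/8 = 25.625.

25.625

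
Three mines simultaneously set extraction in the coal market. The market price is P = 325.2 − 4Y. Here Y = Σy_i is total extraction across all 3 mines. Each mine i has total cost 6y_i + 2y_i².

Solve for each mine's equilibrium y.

A representative mine's profit is π_i = y_i(325.2 − 4Y) − 6y_i − 2y_i², with Y = y_i + Σ_{j≠i} y_j.
First-order condition: 319.2 − 12y_i − 4Σ_{j≠i} y_j = 0.
In a symmetric equilibrium every mine chooses the same y, so Σ_{j≠i} y_j = 2y. The condition becomes 319.2 − 20y = 0, giving y = 319.2/20 = 15.96.

15.96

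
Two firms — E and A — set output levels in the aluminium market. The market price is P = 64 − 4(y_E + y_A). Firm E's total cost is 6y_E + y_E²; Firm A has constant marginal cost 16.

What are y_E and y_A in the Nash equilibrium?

4.25, 3.875

Firm E's profit: π = y_E(64 − 4(y_E + y_A)) − 6y_E − y_E².
∂π/∂y_E = 58 − 10y_E − 4y_A = 0, so y_E = 5.8 − 0.4y_A.
For A: ∂π/∂y_A = 48 − 8y_A − 4y_E = 0 ⇒ y_A = 6 − 0.5y_E.
Solving the two reaction functions simultaneously: (1 − (−0.4)(−0.5))y_E = 5.8 − 0.4·6, so 0.8y_E = 3.4 and y_E = 4.25.
Then y_A = 6 − 0.5·4.25 = 3.875.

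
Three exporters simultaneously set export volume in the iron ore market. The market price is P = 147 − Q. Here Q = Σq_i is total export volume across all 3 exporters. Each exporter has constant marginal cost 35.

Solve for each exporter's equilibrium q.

A representative exporter's profit is π_i = q_i(147 − Q) − 35q_i, with Q = q_i + Σ_{j≠i} q_j.
First-order condition: 112 − 2q_i − Σ_{j≠i} q_j = 0.
Imposing symmetry (q_j = q for all j) turns Σ_{j≠i} q_j into 2q, so 112 = 4q and q = 28.

28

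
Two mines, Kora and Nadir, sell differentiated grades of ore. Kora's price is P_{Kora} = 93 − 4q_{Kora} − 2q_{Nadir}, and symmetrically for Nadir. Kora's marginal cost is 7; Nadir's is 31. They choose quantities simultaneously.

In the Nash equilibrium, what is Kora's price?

Mine Kora's profit: π = q_{Kora}(93 − 4q_{Kora} − 2q_{Nadir}) − 7q_{Kora}.
∂π/∂q_{Kora} = 86 − 8q_{Kora} − 2q_{Nadir} = 0 ⇒ q_{Kora} = 10.75 − 0.25q_{Nadir}.
Similarly q_{Nadir} = 7.75 − 0.25q_{Kora}.
Substituting the second reaction function into the first: q_{Kora} = 10.75 − 0.25(7.75 − 0.25q_{Kora}), which gives 0.9375q_{Kora} = 8.8125 ⇒ q_{Kora} = 9.4.
Then q_{Nadir} = 7.75 − 0.25·9.4 = 5.4.
P_{Kora} = 93 − 4·9.4 − 2·5.4 = 44.6.

44.6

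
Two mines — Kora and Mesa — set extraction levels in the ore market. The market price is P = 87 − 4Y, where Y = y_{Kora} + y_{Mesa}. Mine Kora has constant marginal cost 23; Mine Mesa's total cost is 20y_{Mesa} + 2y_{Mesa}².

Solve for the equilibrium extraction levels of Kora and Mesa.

Mine Kora's profit: π = y_{Kora}(87 − 4(y_{Kora} + y_{Mesa})) − 23y_{Kora}.
∂π/∂y_{Kora} = 64 − 8y_{Kora} − 4y_{Mesa} = 0, so y_{Kora} = 8 − 0.5y_{Mesa}.
For Mesa: ∂π/∂y_{Mesa} = 67 − 12y_{Mesa} − 4y_{Kora} = 0 ⇒ y_{Mesa} = 67/12 − (1/3)y_{Kora}.
Substituting the second reaction function into the first: y_{Kora} = 8 − 0.5(67/12 − (1/3)y_{Kora}), which gives (5/6)y_{Kora} = 125/24 ⇒ y_{Kora} = 6.25.
Then y_{Mesa} = 67/12 − (1/3)·6.25 = 3.5.

6.25, 3.5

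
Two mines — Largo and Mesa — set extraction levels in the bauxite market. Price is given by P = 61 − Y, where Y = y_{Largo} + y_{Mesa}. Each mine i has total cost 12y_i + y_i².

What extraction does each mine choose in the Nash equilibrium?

9.8

Mine Largo's profit: π = y_{Largo}(61 − (y_{Largo} + y_{Mesa})) − 12y_{Largo} − y_{Largo}².
∂π/∂y_{Largo} = 49 − 4y_{Largo} − y_{Mesa} = 0, so y_{Largo} = 12.25 − 0.25y_{Mesa}.
Setting y_{Largo} = y_{Mesa} in the reaction function: y_{Largo} = 12.25 − 0.25y_{Largo}, so y_{Largo} = 12.25 / 1.25 = 9.8.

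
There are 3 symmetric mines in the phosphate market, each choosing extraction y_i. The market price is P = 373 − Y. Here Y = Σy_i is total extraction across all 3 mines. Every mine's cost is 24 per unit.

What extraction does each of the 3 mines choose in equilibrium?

A representative mine's profit is π_i = y_i(373 − Y) − 24y_i, with Y = y_i + Σ_{j≠i} y_j.
First-order condition: 349 − 2y_i − Σ_{j≠i} y_j = 0.
In a symmetric equilibrium every mine chooses the same y, so Σ_{j≠i} y_j = 2y. The condition becomes 349 − 4y = 0, giving y = 349/4 = 87.25.

87.25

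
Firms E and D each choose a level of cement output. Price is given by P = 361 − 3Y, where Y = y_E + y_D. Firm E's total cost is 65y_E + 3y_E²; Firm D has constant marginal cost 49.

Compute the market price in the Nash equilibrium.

Firm E's profit: π = y_E(361 − 3(y_E + y_D)) − 65y_E − 3y_E².
∂π/∂y_E = 296 − 12y_E − 3y_D = 0, so y_E = 74/3 − 0.25y_D.
For D: ∂π/∂y_D = 312 − 6y_D − 3y_E = 0 ⇒ y_D = 52 − 0.5y_E.
Substituting the second reaction function into the first: y_E = 74/3 − 0.25(52 − 0.5y_E), which gives 0.875y_E = 35/3 ⇒ y_E = 40/3.
Then y_D = 52 − 0.5·(40/3) = 136/3.
Equilibrium price: P = 361 − 3·(176/3) = 185.

185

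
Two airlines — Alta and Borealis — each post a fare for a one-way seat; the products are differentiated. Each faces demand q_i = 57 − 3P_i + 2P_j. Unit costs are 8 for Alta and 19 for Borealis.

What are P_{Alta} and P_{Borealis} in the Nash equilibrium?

Alta's profit: π = (P_{Alta} − 8)(57 − 3P_{Alta} + 2P_{Borealis}).
∂π/∂P_{Alta} = 81 − 6P_{Alta} + 2P_{Borealis} = 0 ⇒ P_{Alta} = 13.5 + (1/3)P_{Borealis}.
Similarly P_{Borealis} = 19 + (1/3)P_{Alta}.
Substituting the second reaction function into the first: P_{Alta} = 13.5 + (1/3)(19 + (1/3)P_{Alta}), which gives (8/9)P_{Alta} = 119/6 ⇒ P_{Alta} = 22.3125.
Then P_{Borealis} = 19 + (1/3)·22.3125 = 26.4375.

22.3125, 26.4375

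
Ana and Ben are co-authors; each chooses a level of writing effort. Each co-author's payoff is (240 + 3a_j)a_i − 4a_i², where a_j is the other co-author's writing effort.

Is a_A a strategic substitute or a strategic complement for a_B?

strategic complements

Ana's payoff is (240 + 3a_B)a_A − 4a_A².
∂π/∂a_A = 240 + 3a_B − 8a_A = 0, so a_A = 30 + 0.375a_B.
The best-response slope da_A/da_B = 0.375 > 0: the reaction function is upward-sloping, so the choices are strategic complements.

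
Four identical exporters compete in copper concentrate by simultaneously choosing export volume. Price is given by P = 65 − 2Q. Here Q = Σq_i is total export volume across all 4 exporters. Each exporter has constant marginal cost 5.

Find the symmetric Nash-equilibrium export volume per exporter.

A representative exporter's profit is π_i = q_i(65 − 2Q) − 5q_i, with Q = q_i + Σ_{j≠i} q_j.
First-order condition: 60 − 4q_i − 2Σ_{j≠i} q_j = 0.
Imposing symmetry (q_j = q for all j) turns Σ_{j≠i} q_j into 3q, so 60 = 10q and q = 6.

6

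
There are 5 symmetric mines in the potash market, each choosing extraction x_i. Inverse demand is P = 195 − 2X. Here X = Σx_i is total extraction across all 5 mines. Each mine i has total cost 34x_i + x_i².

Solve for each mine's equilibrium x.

11.5

A representative mine's profit is π_i = x_i(195 − 2X) − 34x_i − x_i², with X = x_i + Σ_{j≠i} x_j.
First-order condition: 161 − 6x_i − 2Σ_{j≠i} x_j = 0.
In a symmetric equilibrium every mine chooses the same x, so Σ_{j≠i} x_j = 4x. The condition becomes 161 − 14x = 0, giving x = 161/14 = 11.5.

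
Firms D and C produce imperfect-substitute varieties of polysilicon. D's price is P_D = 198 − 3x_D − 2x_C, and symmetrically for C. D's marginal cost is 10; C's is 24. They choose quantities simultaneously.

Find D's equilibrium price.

83.125

Firm D's profit: π = x_D(198 − 3x_D − 2x_C) − 10x_D.
∂π/∂x_D = 188 − 6x_D − 2x_C = 0 ⇒ x_D = 94/3 − (1/3)x_C.
Similarly x_C = 29 − (1/3)x_D.
Substituting the second reaction function into the first: x_D = 94/3 − (1/3)(29 − (1/3)x_D), which gives (8/9)x_D = 65/3 ⇒ x_D = 24.375.
Then x_C = 29 − (1/3)·24.375 = 20.875.
P_D = 198 − 3·24.375 − 2·20.875 = 83.125.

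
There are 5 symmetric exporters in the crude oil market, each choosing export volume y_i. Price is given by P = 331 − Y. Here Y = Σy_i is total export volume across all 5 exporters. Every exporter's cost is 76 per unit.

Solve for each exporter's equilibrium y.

A representative exporter's profit is π_i = y_i(331 − Y) − 76y_i, with Y = y_i + Σ_{j≠i} y_j.
First-order condition: 255 − 2y_i − Σ_{j≠i} y_j = 0.
Imposing symmetry (y_j = y for all j) turns Σ_{j≠i} y_j into 4y, so 255 = 6y and y = 42.5.

42.5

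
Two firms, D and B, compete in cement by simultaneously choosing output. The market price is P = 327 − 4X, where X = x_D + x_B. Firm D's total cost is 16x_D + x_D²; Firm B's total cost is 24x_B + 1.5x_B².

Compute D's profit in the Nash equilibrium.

Firm D's profit: π = x_D(327 − 4(x_D + x_B)) − 16x_D − x_D².
∂π/∂x_D = 311 − 10x_D − 4x_B = 0, so x_D = 31.1 − 0.4x_B.
For B: ∂π/∂x_B = 303 − 11x_B − 4x_D = 0 ⇒ x_B = 303/11 − (4/11)x_D.
Plugging x_B into D's best response: x_D = 31.1 − 0.4(303/11 − (4/11)x_D) ⇒ (47/55)x_D = 2209/110, so x_D = 23.5.
Then x_B = 303/11 − (4/11)·23.5 = 19.
Price P = 327 − 4·42.5 = 157.
D's profit: (157 − 16)·23.5 − (23.5)² = 2761.25.

2761.25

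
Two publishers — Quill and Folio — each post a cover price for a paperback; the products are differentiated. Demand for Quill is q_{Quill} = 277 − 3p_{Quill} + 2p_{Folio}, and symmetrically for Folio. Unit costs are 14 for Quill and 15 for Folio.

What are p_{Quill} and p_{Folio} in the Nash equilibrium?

Quill's profit: π = (p_{Quill} − 14)(277 − 3p_{Quill} + 2p_{Folio}).
∂π/∂p_{Quill} = 319 − 6p_{Quill} + 2p_{Folio} = 0 ⇒ p_{Quill} = 319/6 + (1/3)p_{Folio}.
Similarly p_{Folio} = 161/3 + (1/3)p_{Quill}.
Solving the two reaction functions simultaneously: (1 − (1/3)(1/3))p_{Quill} = 319/6 + (1/3)·(161/3), so (8/9)p_{Quill} = 1279/18 and p_{Quill} = 79.9375.
Then p_{Folio} = 161/3 + (1/3)·79.9375 = 80.3125.

79.9375, 80.3125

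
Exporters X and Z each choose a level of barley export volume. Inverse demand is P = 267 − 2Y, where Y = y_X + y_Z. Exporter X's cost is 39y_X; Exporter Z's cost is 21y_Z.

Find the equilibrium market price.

Exporter X's profit: π = y_X(267 − 2(y_X + y_Z)) − 39y_X.
∂π/∂y_X = 228 − 4y_X − 2y_Z = 0, so y_X = 57 − 0.5y_Z.
By the same steps for Z: y_Z = 61.5 − 0.5y_X.
Substituting the second reaction function into the first: y_X = 57 − 0.5(61.5 − 0.5y_X), which gives 0.75y_X = 26.25 ⇒ y_X = 35.
Then y_Z = 61.5 − 0.5·35 = 44.
Equilibrium price: P = 267 − 2·79 = 109.

109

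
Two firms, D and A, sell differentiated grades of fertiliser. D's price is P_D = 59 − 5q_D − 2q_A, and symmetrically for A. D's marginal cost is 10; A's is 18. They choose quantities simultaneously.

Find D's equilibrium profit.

90.3125

Firm D's profit: π = q_D(59 − 5q_D − 2q_A) − 10q_D.
∂π/∂q_D = 49 − 10q_D − 2q_A = 0 ⇒ q_D = 4.9 − 0.2q_A.
Similarly q_A = 4.1 − 0.2q_D.
Substituting the second reaction function into the first: q_D = 4.9 − 0.2(4.1 − 0.2q_D), which gives 0.96q_D = 4.08 ⇒ q_D = 4.25.
Then q_A = 4.1 − 0.2·4.25 = 3.25.
P_D = 59 − 5·4.25 − 2·3.25 = 31.25.
Profit = (31.25 − 10)·4.25 = 90.3125.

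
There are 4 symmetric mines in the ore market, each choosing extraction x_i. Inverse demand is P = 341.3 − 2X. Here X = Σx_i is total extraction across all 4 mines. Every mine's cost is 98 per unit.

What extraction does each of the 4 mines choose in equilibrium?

24.33

A representative mine's profit is π_i = x_i(341.3 − 2X) − 98x_i, with X = x_i + Σ_{j≠i} x_j.
First-order condition: 243.3 − 4x_i − 2Σ_{j≠i} x_j = 0.
With identical mines, set every x_j = x: then 243.3 − 4x − 6x = 0, i.e. x = 243.3/10 = 24.33.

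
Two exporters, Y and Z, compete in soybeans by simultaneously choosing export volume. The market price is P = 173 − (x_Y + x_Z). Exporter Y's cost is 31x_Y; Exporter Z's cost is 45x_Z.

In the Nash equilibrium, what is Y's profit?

Exporter Y's profit: π = x_Y(173 − (x_Y + x_Z)) − 31x_Y.
∂π/∂x_Y = 142 − 2x_Y − x_Z = 0, so x_Y = 71 − 0.5x_Z.
By the same steps for Z: x_Z = 64 − 0.5x_Y.
Substituting the second reaction function into the first: x_Y = 71 − 0.5(64 − 0.5x_Y), which gives 0.75x_Y = 39 ⇒ x_Y = 52.
Then x_Z = 64 − 0.5·52 = 38.
Price P = 173 − 90 = 83.
Y's profit: (83 − 31)·52 = 2704.

2704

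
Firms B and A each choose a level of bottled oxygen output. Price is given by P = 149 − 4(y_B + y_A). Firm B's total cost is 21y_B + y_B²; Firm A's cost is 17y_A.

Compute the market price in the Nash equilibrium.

67.5

Firm B's profit: π = y_B(149 − 4(y_B + y_A)) − 21y_B − y_B².
∂π/∂y_B = 128 − 10y_B − 4y_A = 0, so y_B = 12.8 − 0.4y_A.
For A: ∂π/∂y_A = 132 − 8y_A − 4y_B = 0 ⇒ y_A = 16.5 − 0.5y_B.
Solving the two reaction functions simultaneously: (1 − (−0.4)(−0.5))y_B = 12.8 − 0.4·16.5, so 0.8y_B = 6.2 and y_B = 7.75.
Then y_A = 16.5 − 0.5·7.75 = 12.625.
Equilibrium price: P = 149 − 4·20.375 = 67.5.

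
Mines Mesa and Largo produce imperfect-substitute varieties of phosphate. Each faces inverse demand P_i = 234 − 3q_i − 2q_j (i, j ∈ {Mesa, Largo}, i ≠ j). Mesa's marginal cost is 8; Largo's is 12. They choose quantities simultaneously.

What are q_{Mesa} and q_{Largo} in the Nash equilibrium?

Mine Mesa's profit: π = q_{Mesa}(234 − 3q_{Mesa} − 2q_{Largo}) − 8q_{Mesa}.
∂π/∂q_{Mesa} = 226 − 6q_{Mesa} − 2q_{Largo} = 0 ⇒ q_{Mesa} = 113/3 − (1/3)q_{Largo}.
Similarly q_{Largo} = 37 − (1/3)q_{Mesa}.
Plugging q_{Largo} into Mesa's best response: q_{Mesa} = 113/3 − (1/3)(37 − (1/3)q_{Mesa}) ⇒ (8/9)q_{Mesa} = 76/3, so q_{Mesa} = 28.5.
Then q_{Largo} = 37 − (1/3)·28.5 = 27.5.

28.5, 27.5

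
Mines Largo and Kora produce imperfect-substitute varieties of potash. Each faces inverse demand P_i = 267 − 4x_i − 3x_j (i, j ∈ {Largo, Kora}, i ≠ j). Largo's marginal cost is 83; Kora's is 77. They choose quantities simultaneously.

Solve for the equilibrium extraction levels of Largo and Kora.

Mine Largo's profit: π = x_{Largo}(267 − 4x_{Largo} − 3x_{Kora}) − 83x_{Largo}.
∂π/∂x_{Largo} = 184 − 8x_{Largo} − 3x_{Kora} = 0 ⇒ x_{Largo} = 23 − 0.375x_{Kora}.
Similarly x_{Kora} = 23.75 − 0.375x_{Largo}.
Substituting the second reaction function into the first: x_{Largo} = 23 − 0.375(23.75 − 0.375x_{Largo}), which gives (55/64)x_{Largo} = 451/32 ⇒ x_{Largo} = 16.4.
Then x_{Kora} = 23.75 − 0.375·16.4 = 17.6.

16.4, 17.6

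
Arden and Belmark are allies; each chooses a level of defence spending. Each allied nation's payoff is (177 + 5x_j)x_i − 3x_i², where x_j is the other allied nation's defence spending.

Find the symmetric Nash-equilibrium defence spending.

Arden's payoff is (177 + 5x_B)x_A − 3x_A².
∂π/∂x_A = 177 + 5x_B − 6x_A = 0, so x_A = 29.5 + (5/6)x_B.
Setting x_A = x_B in the reaction function: x_A = 29.5 + (5/6)x_A, so x_A = 29.5 / (1/6) = 177.

177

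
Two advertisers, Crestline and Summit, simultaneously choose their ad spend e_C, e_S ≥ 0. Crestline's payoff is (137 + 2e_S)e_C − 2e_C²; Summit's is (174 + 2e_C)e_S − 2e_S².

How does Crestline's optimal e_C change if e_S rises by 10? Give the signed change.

5

Expanding Crestline's payoff: 137e_C + 2e_Se_C − 2e_C².
∂π/∂e_C = 137 + 2e_S − 4e_C = 0, so e_C = 34.25 + 0.5e_S.
The reaction-function slope is 0.5, so a 10-unit rise in e_S moves e_C by 0.5 × 10 = 5. Crestline's best response rises — the actions are strategic complements.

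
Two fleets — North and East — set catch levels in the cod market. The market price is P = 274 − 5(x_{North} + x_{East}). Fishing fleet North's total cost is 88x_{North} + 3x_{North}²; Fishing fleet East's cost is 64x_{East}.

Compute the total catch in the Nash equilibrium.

Fishing fleet North's profit: π = x_{North}(274 − 5(x_{North} + x_{East})) − 88x_{North} − 3x_{North}².
∂π/∂x_{North} = 186 − 16x_{North} − 5x_{East} = 0, so x_{North} = 11.625 − 0.3125x_{East}.
For East: ∂π/∂x_{East} = 210 − 10x_{East} − 5x_{North} = 0 ⇒ x_{East} = 21 − 0.5x_{North}.
Plugging x_{East} into North's best response: x_{North} = 11.625 − 0.3125(21 − 0.5x_{North}) ⇒ (27/32)x_{North} = 5.0625, so x_{North} = 6.
Then x_{East} = 21 − 0.5·6 = 18.
Total catch: 6 + 18 = 24.

24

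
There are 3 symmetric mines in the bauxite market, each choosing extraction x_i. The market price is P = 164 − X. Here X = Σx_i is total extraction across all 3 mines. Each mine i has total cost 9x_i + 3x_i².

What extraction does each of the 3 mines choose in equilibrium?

A representative mine's profit is π_i = x_i(164 − X) − 9x_i − 3x_i², with X = x_i + Σ_{j≠i} x_j.
First-order condition: 155 − 8x_i − Σ_{j≠i} x_j = 0.
With identical mines, set every x_j = x: then 155 − 8x − 2x = 0, i.e. x = 155/10 = 15.5.

15.5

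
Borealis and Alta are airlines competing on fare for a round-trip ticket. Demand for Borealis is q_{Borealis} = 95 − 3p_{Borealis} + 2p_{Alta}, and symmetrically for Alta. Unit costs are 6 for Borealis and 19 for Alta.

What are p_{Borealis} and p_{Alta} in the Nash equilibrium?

Borealis's profit: π = (p_{Borealis} − 6)(95 − 3p_{Borealis} + 2p_{Alta}).
∂π/∂p_{Borealis} = 113 − 6p_{Borealis} + 2p_{Alta} = 0 ⇒ p_{Borealis} = 113/6 + (1/3)p_{Alta}.
Similarly p_{Alta} = 76/3 + (1/3)p_{Borealis}.
Plugging p_{Alta} into Borealis's best response: p_{Borealis} = 113/6 + (1/3)(76/3 + (1/3)p_{Borealis}) ⇒ (8/9)p_{Borealis} = 491/18, so p_{Borealis} = 30.6875.
Then p_{Alta} = 76/3 + (1/3)·30.6875 = 35.5625.

30.6875, 35.5625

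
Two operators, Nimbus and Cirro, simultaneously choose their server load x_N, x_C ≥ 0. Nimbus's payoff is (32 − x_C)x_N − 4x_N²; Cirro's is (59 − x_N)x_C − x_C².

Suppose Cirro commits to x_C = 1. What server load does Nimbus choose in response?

3.875

Expanding Nimbus's payoff: 32x_N − x_Cx_N − 4x_N².
∂π/∂x_N = 32 − x_C − 8x_N = 0, so x_N = 4 − 0.125x_C.
At x_C = 1: x_N = 4 − 0.125·1 = 3.875.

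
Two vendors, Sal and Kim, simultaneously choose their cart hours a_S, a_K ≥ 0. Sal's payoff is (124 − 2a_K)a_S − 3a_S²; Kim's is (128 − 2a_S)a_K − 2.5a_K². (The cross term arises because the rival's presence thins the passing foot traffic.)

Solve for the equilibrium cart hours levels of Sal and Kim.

Expanding Sal's payoff: 124a_S − 2a_Ka_S − 3a_S².
∂π/∂a_S = 124 − 2a_K − 6a_S = 0, so a_S = 62/3 − (1/3)a_K.
Likewise for Kim: a_K = 25.6 − 0.4a_S.
Substituting the second reaction function into the first: a_S = 62/3 − (1/3)(25.6 − 0.4a_S), which gives (13/15)a_S = 182/15 ⇒ a_S = 14.
Then a_K = 25.6 − 0.4·14 = 20.

14, 20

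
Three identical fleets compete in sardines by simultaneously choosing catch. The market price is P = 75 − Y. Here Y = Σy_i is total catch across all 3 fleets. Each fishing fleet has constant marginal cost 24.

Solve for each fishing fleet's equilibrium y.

A representative fishing fleet's profit is π_i = y_i(75 − Y) − 24y_i, with Y = y_i + Σ_{j≠i} y_j.
First-order condition: 51 − 2y_i − Σ_{j≠i} y_j = 0.
In a symmetric equilibrium every fishing fleet chooses the same y, so Σ_{j≠i} y_j = 2y. The condition becomes 51 − 4y = 0, giving y = 51/4 = 12.75.

12.75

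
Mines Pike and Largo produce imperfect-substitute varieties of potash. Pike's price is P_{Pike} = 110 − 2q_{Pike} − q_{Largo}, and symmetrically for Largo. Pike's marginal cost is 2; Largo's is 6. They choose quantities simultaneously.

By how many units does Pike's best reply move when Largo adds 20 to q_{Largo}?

Mine Pike's profit: π = q_{Pike}(110 − 2q_{Pike} − q_{Largo}) − 2q_{Pike}.
∂π/∂q_{Pike} = 108 − 4q_{Pike} − q_{Largo} = 0 ⇒ q_{Pike} = 27 − 0.25q_{Largo}.
The reaction-function slope is −0.25, so a 20-unit rise in q_{Largo} moves q_{Pike} by −0.25 × 20 = −5. Pike's best response falls — the actions are strategic substitutes.

-5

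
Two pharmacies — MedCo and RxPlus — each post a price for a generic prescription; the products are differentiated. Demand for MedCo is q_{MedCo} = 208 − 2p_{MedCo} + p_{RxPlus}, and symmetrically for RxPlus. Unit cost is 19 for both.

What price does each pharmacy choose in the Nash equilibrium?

82

MedCo's profit: π = (p_{MedCo} − 19)(208 − 2p_{MedCo} + p_{RxPlus}).
∂π/∂p_{MedCo} = 246 − 4p_{MedCo} + p_{RxPlus} = 0 ⇒ p_{MedCo} = 61.5 + 0.25p_{RxPlus}.
The game is symmetric, so in equilibrium p_{RxPlus} = p_{MedCo}: the reaction function gives 0.75p_{MedCo} = 61.5, hence p_{MedCo} = 82.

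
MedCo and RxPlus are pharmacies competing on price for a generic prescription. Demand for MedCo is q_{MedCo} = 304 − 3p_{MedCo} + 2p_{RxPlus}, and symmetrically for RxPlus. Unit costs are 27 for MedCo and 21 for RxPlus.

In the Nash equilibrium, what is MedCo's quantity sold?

204.375

MedCo's profit: π = (p_{MedCo} − 27)(304 − 3p_{MedCo} + 2p_{RxPlus}).
∂π/∂p_{MedCo} = 385 − 6p_{MedCo} + 2p_{RxPlus} = 0 ⇒ p_{MedCo} = 385/6 + (1/3)p_{RxPlus}.
Similarly p_{RxPlus} = 367/6 + (1/3)p_{MedCo}.
Substituting the second reaction function into the first: p_{MedCo} = 385/6 + (1/3)(367/6 + (1/3)p_{MedCo}), which gives (8/9)p_{MedCo} = 761/9 ⇒ p_{MedCo} = 95.125.
Then p_{RxPlus} = 367/6 + (1/3)·95.125 = 92.875.
q_{MedCo} = 304 − 3·95.125 + 2·92.875 = 204.375.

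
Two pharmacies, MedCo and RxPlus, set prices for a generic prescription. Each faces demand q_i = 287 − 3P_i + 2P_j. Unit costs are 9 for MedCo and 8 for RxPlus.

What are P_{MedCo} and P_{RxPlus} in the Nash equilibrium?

78.3125, 77.9375

MedCo's profit: π = (P_{MedCo} − 9)(287 − 3P_{MedCo} + 2P_{RxPlus}).
∂π/∂P_{MedCo} = 314 − 6P_{MedCo} + 2P_{RxPlus} = 0 ⇒ P_{MedCo} = 157/3 + (1/3)P_{RxPlus}.
Similarly P_{RxPlus} = 311/6 + (1/3)P_{MedCo}.
Plugging P_{RxPlus} into MedCo's best response: P_{MedCo} = 157/3 + (1/3)(311/6 + (1/3)P_{MedCo}) ⇒ (8/9)P_{MedCo} = 1253/18, so P_{MedCo} = 78.3125.
Then P_{RxPlus} = 311/6 + (1/3)·78.3125 = 77.9375.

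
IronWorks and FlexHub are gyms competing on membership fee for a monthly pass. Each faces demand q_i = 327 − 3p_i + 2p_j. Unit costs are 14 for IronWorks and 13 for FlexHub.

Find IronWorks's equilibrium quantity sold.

IronWorks's profit: π = (p_{IronWorks} − 14)(327 − 3p_{IronWorks} + 2p_{FlexHub}).
∂π/∂p_{IronWorks} = 369 − 6p_{IronWorks} + 2p_{FlexHub} = 0 ⇒ p_{IronWorks} = 61.5 + (1/3)p_{FlexHub}.
Similarly p_{FlexHub} = 61 + (1/3)p_{IronWorks}.
Substituting the second reaction function into the first: p_{IronWorks} = 61.5 + (1/3)(61 + (1/3)p_{IronWorks}), which gives (8/9)p_{IronWorks} = 491/6 ⇒ p_{IronWorks} = 92.0625.
Then p_{FlexHub} = 61 + (1/3)·92.0625 = 91.6875.
q_{IronWorks} = 327 − 3·92.0625 + 2·91.6875 = 234.1875.

234.1875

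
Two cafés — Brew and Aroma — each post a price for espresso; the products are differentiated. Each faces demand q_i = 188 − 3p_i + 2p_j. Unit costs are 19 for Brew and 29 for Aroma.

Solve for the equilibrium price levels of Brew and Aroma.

Brew's profit: π = (p_{Brew} − 19)(188 − 3p_{Brew} + 2p_{Aroma}).
∂π/∂p_{Brew} = 245 − 6p_{Brew} + 2p_{Aroma} = 0 ⇒ p_{Brew} = 245/6 + (1/3)p_{Aroma}.
Similarly p_{Aroma} = 275/6 + (1/3)p_{Brew}.
Solving the two reaction functions simultaneously: (1 − (1/3)(1/3))p_{Brew} = 245/6 + (1/3)·(275/6), so (8/9)p_{Brew} = 505/9 and p_{Brew} = 63.125.
Then p_{Aroma} = 275/6 + (1/3)·63.125 = 66.875.

63.125, 66.875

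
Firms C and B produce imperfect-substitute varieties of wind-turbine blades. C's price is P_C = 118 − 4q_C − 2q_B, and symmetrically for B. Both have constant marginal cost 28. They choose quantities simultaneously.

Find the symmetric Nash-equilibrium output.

Firm C's profit: π = q_C(118 − 4q_C − 2q_B) − 28q_C.
∂π/∂q_C = 90 − 8q_C − 2q_B = 0 ⇒ q_C = 11.25 − 0.25q_B.
By symmetry q_B = q_C; substituting into the reaction function, 1.25q_C = 11.25 and q_C = 9.

9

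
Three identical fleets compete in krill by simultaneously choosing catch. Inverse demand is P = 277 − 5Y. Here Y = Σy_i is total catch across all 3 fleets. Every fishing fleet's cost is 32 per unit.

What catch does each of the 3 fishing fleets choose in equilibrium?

12.25

A representative fishing fleet's profit is π_i = y_i(277 − 5Y) − 32y_i, with Y = y_i + Σ_{j≠i} y_j.
First-order condition: 245 − 10y_i − 5Σ_{j≠i} y_j = 0.
With identical fishing fleets, set every y_j = y: then 245 − 10y − 10y = 0, i.e. y = 245/20 = 12.25.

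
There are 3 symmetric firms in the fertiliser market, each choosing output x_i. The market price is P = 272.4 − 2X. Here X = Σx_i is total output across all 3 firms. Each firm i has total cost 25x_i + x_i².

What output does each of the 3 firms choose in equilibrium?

A representative firm's profit is π_i = x_i(272.4 − 2X) − 25x_i − x_i², with X = x_i + Σ_{j≠i} x_j.
First-order condition: 247.4 − 6x_i − 2Σ_{j≠i} x_j = 0.
Imposing symmetry (x_j = x for all j) turns Σ_{j≠i} x_j into 2x, so 247.4 = 10x and x = 24.74.

24.74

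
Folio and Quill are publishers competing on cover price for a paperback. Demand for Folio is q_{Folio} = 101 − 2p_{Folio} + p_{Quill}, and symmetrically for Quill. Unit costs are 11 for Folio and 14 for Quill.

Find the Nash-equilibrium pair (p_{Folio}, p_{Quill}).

41.4, 42.6

Folio's profit: π = (p_{Folio} − 11)(101 − 2p_{Folio} + p_{Quill}).
∂π/∂p_{Folio} = 123 − 4p_{Folio} + p_{Quill} = 0 ⇒ p_{Folio} = 30.75 + 0.25p_{Quill}.
Similarly p_{Quill} = 32.25 + 0.25p_{Folio}.
Substituting the second reaction function into the first: p_{Folio} = 30.75 + 0.25(32.25 + 0.25p_{Folio}), which gives 0.9375p_{Folio} = 38.8125 ⇒ p_{Folio} = 41.4.
Then p_{Quill} = 32.25 + 0.25·41.4 = 42.6.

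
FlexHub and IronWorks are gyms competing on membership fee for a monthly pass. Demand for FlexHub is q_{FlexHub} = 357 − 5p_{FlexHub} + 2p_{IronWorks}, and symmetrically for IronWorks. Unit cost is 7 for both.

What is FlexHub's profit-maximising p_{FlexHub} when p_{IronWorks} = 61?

FlexHub's profit: π = (p_{FlexHub} − 7)(357 − 5p_{FlexHub} + 2p_{IronWorks}).
∂π/∂p_{FlexHub} = 392 − 10p_{FlexHub} + 2p_{IronWorks} = 0 ⇒ p_{FlexHub} = 39.2 + 0.2p_{IronWorks}.
At p_{IronWorks} = 61: p_{FlexHub} = 39.2 + 0.2·61 = 51.4.

51.4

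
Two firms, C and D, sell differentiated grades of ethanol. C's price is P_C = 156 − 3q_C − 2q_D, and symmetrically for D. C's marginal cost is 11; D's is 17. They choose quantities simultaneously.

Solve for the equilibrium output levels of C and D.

18.5, 17

Firm C's profit: π = q_C(156 − 3q_C − 2q_D) − 11q_C.
∂π/∂q_C = 145 − 6q_C − 2q_D = 0 ⇒ q_C = 145/6 − (1/3)q_D.
Similarly q_D = 139/6 − (1/3)q_C.
Substituting the second reaction function into the first: q_C = 145/6 − (1/3)(139/6 − (1/3)q_C), which gives (8/9)q_C = 148/9 ⇒ q_C = 18.5.
Then q_D = 139/6 − (1/3)·18.5 = 17.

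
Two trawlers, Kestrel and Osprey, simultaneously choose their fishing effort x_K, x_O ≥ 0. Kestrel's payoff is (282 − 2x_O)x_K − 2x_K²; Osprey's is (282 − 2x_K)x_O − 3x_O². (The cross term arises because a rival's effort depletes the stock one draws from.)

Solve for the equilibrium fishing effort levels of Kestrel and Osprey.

Expanding Kestrel's payoff: 282x_K − 2x_Ox_K − 2x_K².
∂π/∂x_K = 282 − 2x_O − 4x_K = 0, so x_K = 70.5 − 0.5x_O.
Likewise for Osprey: x_O = 47 − (1/3)x_K.
Plugging x_O into Kestrel's best response: x_K = 70.5 − 0.5(47 − (1/3)x_K) ⇒ (5/6)x_K = 47, so x_K = 56.4.
Then x_O = 47 − (1/3)·56.4 = 28.2.

56.4, 28.2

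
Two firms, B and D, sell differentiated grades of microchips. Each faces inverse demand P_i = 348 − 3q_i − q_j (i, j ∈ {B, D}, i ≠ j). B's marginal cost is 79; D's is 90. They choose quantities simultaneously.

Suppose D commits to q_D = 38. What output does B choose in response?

Firm B's profit: π = q_B(348 − 3q_B − q_D) − 79q_B.
∂π/∂q_B = 269 − 6q_B − q_D = 0 ⇒ q_B = 269/6 − (1/6)q_D.
At q_D = 38: q_B = 269/6 − (1/6)·38 = 38.5.

38.5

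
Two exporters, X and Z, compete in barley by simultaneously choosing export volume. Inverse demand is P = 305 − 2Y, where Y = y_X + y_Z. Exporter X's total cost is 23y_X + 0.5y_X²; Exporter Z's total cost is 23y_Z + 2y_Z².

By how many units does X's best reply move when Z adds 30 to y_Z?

-12

Exporter X's profit: π = y_X(305 − 2(y_X + y_Z)) − 23y_X − 0.5y_X².
∂π/∂y_X = 282 − 5y_X − 2y_Z = 0, so y_X = 56.4 − 0.4y_Z.
The reaction-function slope is −0.4, so a 30-unit rise in y_Z moves y_X by −0.4 × 30 = −12. X's best response falls — the actions are strategic substitutes.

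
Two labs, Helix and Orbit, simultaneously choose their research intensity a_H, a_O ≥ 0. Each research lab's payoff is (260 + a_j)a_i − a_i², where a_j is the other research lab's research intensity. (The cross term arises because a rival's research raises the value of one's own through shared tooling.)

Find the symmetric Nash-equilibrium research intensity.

Helix's payoff is (260 + a_O)a_H − a_H².
∂π/∂a_H = 260 + a_O − 2a_H = 0, so a_H = 130 + 0.5a_O.
By symmetry a_O = a_H; substituting into the reaction function, 0.5a_H = 130 and a_H = 260.

260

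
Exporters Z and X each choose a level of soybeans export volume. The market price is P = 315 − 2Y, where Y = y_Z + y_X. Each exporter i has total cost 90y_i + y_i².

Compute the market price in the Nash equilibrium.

Exporter Z's profit: π = y_Z(315 − 2(y_Z + y_X)) − 90y_Z − y_Z².
∂π/∂y_Z = 225 − 6y_Z − 2y_X = 0, so y_Z = 37.5 − (1/3)y_X.
Setting y_Z = y_X in the reaction function: y_Z = 37.5 − (1/3)y_Z, so y_Z = 37.5 / (4/3) = 28.125.
Equilibrium price: P = 315 − 2·56.25 = 202.5.

202.5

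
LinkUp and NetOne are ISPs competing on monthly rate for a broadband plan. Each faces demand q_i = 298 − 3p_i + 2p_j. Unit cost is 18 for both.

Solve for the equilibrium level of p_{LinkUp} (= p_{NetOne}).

88

LinkUp's profit: π = (p_{LinkUp} − 18)(298 − 3p_{LinkUp} + 2p_{NetOne}).
∂π/∂p_{LinkUp} = 352 − 6p_{LinkUp} + 2p_{NetOne} = 0 ⇒ p_{LinkUp} = 176/3 + (1/3)p_{NetOne}.
Setting p_{LinkUp} = p_{NetOne} in the reaction function: p_{LinkUp} = 176/3 + (1/3)p_{LinkUp}, so p_{LinkUp} = (176/3) / (2/3) = 88.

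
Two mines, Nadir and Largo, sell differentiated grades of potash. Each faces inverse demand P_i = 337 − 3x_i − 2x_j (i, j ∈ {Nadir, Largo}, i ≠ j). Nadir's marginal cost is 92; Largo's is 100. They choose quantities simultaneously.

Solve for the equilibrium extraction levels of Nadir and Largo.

31.125, 29.125

Mine Nadir's profit: π = x_{Nadir}(337 − 3x_{Nadir} − 2x_{Largo}) − 92x_{Nadir}.
∂π/∂x_{Nadir} = 245 − 6x_{Nadir} − 2x_{Largo} = 0 ⇒ x_{Nadir} = 245/6 − (1/3)x_{Largo}.
Similarly x_{Largo} = 39.5 − (1/3)x_{Nadir}.
Substituting the second reaction function into the first: x_{Nadir} = 245/6 − (1/3)(39.5 − (1/3)x_{Nadir}), which gives (8/9)x_{Nadir} = 83/3 ⇒ x_{Nadir} = 31.125.
Then x_{Largo} = 39.5 − (1/3)·31.125 = 29.125.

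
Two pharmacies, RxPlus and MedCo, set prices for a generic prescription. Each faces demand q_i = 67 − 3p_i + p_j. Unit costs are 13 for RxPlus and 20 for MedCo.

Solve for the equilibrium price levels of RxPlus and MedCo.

RxPlus's profit: π = (p_{RxPlus} − 13)(67 − 3p_{RxPlus} + p_{MedCo}).
∂π/∂p_{RxPlus} = 106 − 6p_{RxPlus} + p_{MedCo} = 0 ⇒ p_{RxPlus} = 53/3 + (1/6)p_{MedCo}.
Similarly p_{MedCo} = 127/6 + (1/6)p_{RxPlus}.
Substituting the second reaction function into the first: p_{RxPlus} = 53/3 + (1/6)(127/6 + (1/6)p_{RxPlus}), which gives (35/36)p_{RxPlus} = 763/36 ⇒ p_{RxPlus} = 21.8.
Then p_{MedCo} = 127/6 + (1/6)·21.8 = 24.8.

21.8, 24.8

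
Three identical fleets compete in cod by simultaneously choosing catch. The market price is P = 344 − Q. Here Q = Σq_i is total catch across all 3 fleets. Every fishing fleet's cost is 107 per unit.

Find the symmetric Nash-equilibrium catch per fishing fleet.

59.25

A representative fishing fleet's profit is π_i = q_i(344 − Q) − 107q_i, with Q = q_i + Σ_{j≠i} q_j.
First-order condition: 237 − 2q_i − Σ_{j≠i} q_j = 0.
With identical fishing fleets, set every q_j = q: then 237 − 2q − 2q = 0, i.e. q = 237/4 = 59.25.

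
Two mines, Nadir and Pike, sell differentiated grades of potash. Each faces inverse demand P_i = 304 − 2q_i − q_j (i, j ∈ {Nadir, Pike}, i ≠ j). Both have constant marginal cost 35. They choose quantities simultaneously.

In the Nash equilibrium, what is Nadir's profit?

5788.88

Mine Nadir's profit: π = q_{Nadir}(304 − 2q_{Nadir} − q_{Pike}) − 35q_{Nadir}.
∂π/∂q_{Nadir} = 269 − 4q_{Nadir} − q_{Pike} = 0 ⇒ q_{Nadir} = 67.25 − 0.25q_{Pike}.
By symmetry q_{Pike} = q_{Nadir}; substituting into the reaction function, 1.25q_{Nadir} = 67.25 and q_{Nadir} = 53.8.
P_{Nadir} = 304 − 2·53.8 − 53.8 = 142.6.
Profit = (142.6 − 35)·53.8 = 5788.88.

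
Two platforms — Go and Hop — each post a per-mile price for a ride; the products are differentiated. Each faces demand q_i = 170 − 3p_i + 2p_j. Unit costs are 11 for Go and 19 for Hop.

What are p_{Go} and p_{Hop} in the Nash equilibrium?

52.25, 55.25

Go's profit: π = (p_{Go} − 11)(170 − 3p_{Go} + 2p_{Hop}).
∂π/∂p_{Go} = 203 − 6p_{Go} + 2p_{Hop} = 0 ⇒ p_{Go} = 203/6 + (1/3)p_{Hop}.
Similarly p_{Hop} = 227/6 + (1/3)p_{Go}.
Solving the two reaction functions simultaneously: (1 − (1/3)(1/3))p_{Go} = 203/6 + (1/3)·(227/6), so (8/9)p_{Go} = 418/9 and p_{Go} = 52.25.
Then p_{Hop} = 227/6 + (1/3)·52.25 = 55.25.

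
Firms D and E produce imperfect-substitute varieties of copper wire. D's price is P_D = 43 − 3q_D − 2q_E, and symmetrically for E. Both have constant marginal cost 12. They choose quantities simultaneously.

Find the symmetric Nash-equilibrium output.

3.875

Firm D's profit: π = q_D(43 − 3q_D − 2q_E) − 12q_D.
∂π/∂q_D = 31 − 6q_D − 2q_E = 0 ⇒ q_D = 31/6 − (1/3)q_E.
By symmetry q_E = q_D; substituting into the reaction function, (4/3)q_D = 31/6 and q_D = 3.875.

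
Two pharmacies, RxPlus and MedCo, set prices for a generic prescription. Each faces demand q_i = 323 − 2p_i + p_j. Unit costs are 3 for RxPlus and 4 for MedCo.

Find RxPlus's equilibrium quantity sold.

213.6

RxPlus's profit: π = (p_{RxPlus} − 3)(323 − 2p_{RxPlus} + p_{MedCo}).
∂π/∂p_{RxPlus} = 329 − 4p_{RxPlus} + p_{MedCo} = 0 ⇒ p_{RxPlus} = 82.25 + 0.25p_{MedCo}.
Similarly p_{MedCo} = 82.75 + 0.25p_{RxPlus}.
Solving the two reaction functions simultaneously: (1 − (0.25)(0.25))p_{RxPlus} = 82.25 + 0.25·82.75, so 0.9375p_{RxPlus} = 102.9375 and p_{RxPlus} = 109.8.
Then p_{MedCo} = 82.75 + 0.25·109.8 = 110.2.
q_{RxPlus} = 323 − 2·109.8 + 110.2 = 213.6.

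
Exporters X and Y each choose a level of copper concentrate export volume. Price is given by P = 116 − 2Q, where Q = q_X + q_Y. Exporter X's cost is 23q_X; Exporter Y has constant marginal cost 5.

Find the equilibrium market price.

48

Exporter X's profit: π = q_X(116 − 2(q_X + q_Y)) − 23q_X.
∂π/∂q_X = 93 − 4q_X − 2q_Y = 0, so q_X = 23.25 − 0.5q_Y.
By the same steps for Y: q_Y = 27.75 − 0.5q_X.
Plugging q_Y into X's best response: q_X = 23.25 − 0.5(27.75 − 0.5q_X) ⇒ 0.75q_X = 9.375, so q_X = 12.5.
Then q_Y = 27.75 − 0.5·12.5 = 21.5.
Equilibrium price: P = 116 − 2·34 = 48.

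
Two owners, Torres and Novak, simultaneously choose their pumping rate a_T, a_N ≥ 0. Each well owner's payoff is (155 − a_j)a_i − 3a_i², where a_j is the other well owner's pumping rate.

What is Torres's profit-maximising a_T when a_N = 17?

Torres's payoff is (155 − a_N)a_T − 3a_T².
∂π/∂a_T = 155 − a_N − 6a_T = 0, so a_T = 155/6 − (1/6)a_N.
At a_N = 17: a_T = 155/6 − (1/6)·17 = 23.

23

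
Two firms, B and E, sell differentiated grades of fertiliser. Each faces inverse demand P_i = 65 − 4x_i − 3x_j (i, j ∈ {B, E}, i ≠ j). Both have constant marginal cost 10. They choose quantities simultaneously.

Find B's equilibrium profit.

100

Firm B's profit: π = x_B(65 − 4x_B − 3x_E) − 10x_B.
∂π/∂x_B = 55 − 8x_B − 3x_E = 0 ⇒ x_B = 6.875 − 0.375x_E.
By symmetry x_E = x_B; substituting into the reaction function, 1.375x_B = 6.875 and x_B = 5.
P_B = 65 − 4·5 − 3·5 = 30.
Profit = (30 − 10)·5 = 100.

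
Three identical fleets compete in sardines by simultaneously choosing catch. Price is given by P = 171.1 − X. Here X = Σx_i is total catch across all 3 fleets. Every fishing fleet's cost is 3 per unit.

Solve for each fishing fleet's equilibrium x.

42.025

A representative fishing fleet's profit is π_i = x_i(171.1 − X) − 3x_i, with X = x_i + Σ_{j≠i} x_j.
First-order condition: 168.1 − 2x_i − Σ_{j≠i} x_j = 0.
Imposing symmetry (x_j = x for all j) turns Σ_{j≠i} x_j into 2x, so 168.1 = 4x and x = 42.025.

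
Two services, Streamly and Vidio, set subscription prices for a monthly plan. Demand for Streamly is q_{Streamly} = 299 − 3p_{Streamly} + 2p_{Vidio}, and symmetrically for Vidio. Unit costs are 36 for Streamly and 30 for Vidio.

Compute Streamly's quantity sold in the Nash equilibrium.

193.875

Streamly's profit: π = (p_{Streamly} − 36)(299 − 3p_{Streamly} + 2p_{Vidio}).
∂π/∂p_{Streamly} = 407 − 6p_{Streamly} + 2p_{Vidio} = 0 ⇒ p_{Streamly} = 407/6 + (1/3)p_{Vidio}.
Similarly p_{Vidio} = 389/6 + (1/3)p_{Streamly}.
Solving the two reaction functions simultaneously: (1 − (1/3)(1/3))p_{Streamly} = 407/6 + (1/3)·(389/6), so (8/9)p_{Streamly} = 805/9 and p_{Streamly} = 100.625.
Then p_{Vidio} = 389/6 + (1/3)·100.625 = 98.375.
q_{Streamly} = 299 − 3·100.625 + 2·98.375 = 193.875.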